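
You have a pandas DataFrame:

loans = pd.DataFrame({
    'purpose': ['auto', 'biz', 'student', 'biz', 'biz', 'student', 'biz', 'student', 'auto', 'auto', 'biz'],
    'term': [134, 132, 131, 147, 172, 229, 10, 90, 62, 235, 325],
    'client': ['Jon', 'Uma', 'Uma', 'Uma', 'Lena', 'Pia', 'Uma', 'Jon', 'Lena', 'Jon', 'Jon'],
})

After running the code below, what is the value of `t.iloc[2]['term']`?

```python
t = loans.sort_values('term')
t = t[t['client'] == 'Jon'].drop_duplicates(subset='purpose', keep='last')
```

sort by term:
    purpose  term client
6       biz    10    Uma
8      auto    62   Lena
7   student    90    Jon
2   student   131    Uma
1       biz   132    Uma
0      auto   134    Jon
3       biz   147    Uma
4       biz   172   Lena
5   student   229    Pia
9      auto   235    Jon
10      biz   325    Jon
filter rows where client == 'Jon':
    purpose  term client
7   student    90    Jon
0      auto   134    Jon
9      auto   235    Jon
10      biz   325    Jon
drop duplicate purpose (keep=last):
    purpose  term client
7   student    90    Jon
9      auto   235    Jon
10      biz   325    Jon
Then the value at position 2, column 'term': 325

325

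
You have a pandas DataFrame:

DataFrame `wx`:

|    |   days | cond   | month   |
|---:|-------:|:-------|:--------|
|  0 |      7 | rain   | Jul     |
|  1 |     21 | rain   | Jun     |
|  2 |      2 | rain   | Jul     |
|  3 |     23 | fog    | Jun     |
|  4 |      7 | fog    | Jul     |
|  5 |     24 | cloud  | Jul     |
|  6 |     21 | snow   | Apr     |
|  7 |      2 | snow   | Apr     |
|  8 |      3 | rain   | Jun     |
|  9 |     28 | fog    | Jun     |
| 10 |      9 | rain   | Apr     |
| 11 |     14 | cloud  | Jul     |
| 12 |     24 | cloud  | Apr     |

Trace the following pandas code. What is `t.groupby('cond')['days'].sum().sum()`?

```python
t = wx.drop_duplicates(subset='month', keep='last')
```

66

drop duplicate month (keep=last):
    days   cond month
9     28    fog   Jun
11    14  cloud   Jul
12    24  cloud   Apr
group by cond, sum of days:
cond
cloud    38
fog      28
Name: days, dtype: int64
So sum() = 66.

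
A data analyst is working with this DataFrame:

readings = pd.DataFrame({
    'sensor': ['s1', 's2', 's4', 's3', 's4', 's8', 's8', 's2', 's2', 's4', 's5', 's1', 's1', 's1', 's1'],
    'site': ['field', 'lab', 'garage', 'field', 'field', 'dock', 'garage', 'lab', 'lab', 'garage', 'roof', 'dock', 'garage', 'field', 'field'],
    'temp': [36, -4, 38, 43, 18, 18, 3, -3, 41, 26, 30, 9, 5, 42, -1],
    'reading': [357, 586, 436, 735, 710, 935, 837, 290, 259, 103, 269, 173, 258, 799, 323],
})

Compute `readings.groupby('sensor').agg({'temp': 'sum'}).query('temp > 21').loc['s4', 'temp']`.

82

group by sensor, sum of temp:
        temp
sensor      
s1        91
s2        34
s3        43
s4        82
s5        30
s8        21
filter rows where temp > 21:
        temp
sensor      
s1        91
s2        34
s3        43
s4        82
s5        30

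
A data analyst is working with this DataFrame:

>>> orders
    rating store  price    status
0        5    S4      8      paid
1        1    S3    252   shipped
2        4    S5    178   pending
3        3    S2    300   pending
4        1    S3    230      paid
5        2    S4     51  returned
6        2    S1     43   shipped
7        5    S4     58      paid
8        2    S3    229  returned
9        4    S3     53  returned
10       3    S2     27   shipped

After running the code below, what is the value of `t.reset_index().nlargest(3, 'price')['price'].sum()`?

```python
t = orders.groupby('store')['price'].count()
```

group by store, count of price:
store
S1    1
S2    2
S3    4
S4    3
S5    1
Name: price, dtype: int64
reset_index():
  store  price
0    S1      1
1    S2      2
2    S3      4
3    S4      3
4    S5      1
take 3 rows with largest price:
  store  price
2    S3      4
3    S4      3
1    S2      2

9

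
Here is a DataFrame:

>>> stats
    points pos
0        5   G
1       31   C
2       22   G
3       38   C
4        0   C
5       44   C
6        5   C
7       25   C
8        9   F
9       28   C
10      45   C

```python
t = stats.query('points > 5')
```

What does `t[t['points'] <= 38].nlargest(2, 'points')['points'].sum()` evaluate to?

filter rows where points > 5:
    points pos
1       31   C
2       22   G
3       38   C
5       44   C
7       25   C
8        9   F
9       28   C
10      45   C
filter rows where points <= 38:
   points pos
1      31   C
2      22   G
3      38   C
7      25   C
8       9   F
9      28   C
take 2 rows with largest points:
   points pos
3      38   C
1      31   C
The sum of column 'points' is 69.

69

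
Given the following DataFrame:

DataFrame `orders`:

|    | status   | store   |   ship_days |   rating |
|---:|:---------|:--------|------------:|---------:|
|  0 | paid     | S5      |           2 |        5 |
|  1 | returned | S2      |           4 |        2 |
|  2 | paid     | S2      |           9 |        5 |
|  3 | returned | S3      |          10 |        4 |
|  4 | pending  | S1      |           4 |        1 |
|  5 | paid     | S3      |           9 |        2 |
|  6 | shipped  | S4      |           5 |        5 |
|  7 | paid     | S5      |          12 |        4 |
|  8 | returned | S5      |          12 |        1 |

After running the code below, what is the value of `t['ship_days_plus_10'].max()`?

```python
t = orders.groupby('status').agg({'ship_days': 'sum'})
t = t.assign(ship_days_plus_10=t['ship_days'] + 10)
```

42

group by status, sum of ship_days:
          ship_days
status             
paid             32
pending           4
returned         26
shipped           5
add column ship_days_plus_10 = t['ship_days'] + 10:
          ship_days  ship_days_plus_10
status                                
paid             32                 42
pending           4                 14
returned         26                 36
shipped           5                 15
Hence 42.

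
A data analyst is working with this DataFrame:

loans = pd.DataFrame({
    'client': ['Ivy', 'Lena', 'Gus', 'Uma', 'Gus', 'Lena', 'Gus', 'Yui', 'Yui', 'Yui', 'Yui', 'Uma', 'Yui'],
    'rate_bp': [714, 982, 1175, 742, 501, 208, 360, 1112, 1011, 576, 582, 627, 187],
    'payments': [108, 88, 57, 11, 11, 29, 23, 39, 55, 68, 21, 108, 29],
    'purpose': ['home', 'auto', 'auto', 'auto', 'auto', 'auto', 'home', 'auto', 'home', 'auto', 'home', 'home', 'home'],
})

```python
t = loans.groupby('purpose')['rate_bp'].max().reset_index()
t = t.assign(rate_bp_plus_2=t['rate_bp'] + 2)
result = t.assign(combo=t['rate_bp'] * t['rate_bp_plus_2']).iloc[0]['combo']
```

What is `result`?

group by purpose, max of rate_bp:
purpose
auto    1175
home    1011
Name: rate_bp, dtype: int64
reset_index():
  purpose  rate_bp
0    auto     1175
1    home     1011
add column rate_bp_plus_2 = t['rate_bp'] + 2:
  purpose  rate_bp  rate_bp_plus_2
0    auto     1175            1177
1    home     1011            1013
add column combo = t['rate_bp'] * t['rate_bp_plus_2']:
  purpose  rate_bp  rate_bp_plus_2    combo
0    auto     1175            1177  1382975
1    home     1011            1013  1024143

1382975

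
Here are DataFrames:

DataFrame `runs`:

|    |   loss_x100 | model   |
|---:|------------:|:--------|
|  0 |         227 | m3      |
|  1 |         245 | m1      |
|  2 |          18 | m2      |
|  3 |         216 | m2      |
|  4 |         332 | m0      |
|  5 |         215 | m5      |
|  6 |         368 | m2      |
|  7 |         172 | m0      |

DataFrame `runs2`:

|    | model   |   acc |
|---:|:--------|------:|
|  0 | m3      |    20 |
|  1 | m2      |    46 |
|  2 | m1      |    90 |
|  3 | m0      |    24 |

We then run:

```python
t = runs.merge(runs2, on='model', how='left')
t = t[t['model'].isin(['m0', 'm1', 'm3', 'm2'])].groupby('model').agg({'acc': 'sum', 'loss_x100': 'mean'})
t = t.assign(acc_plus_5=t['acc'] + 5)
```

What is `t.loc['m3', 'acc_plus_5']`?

25.0

merge on 'model' (how='left') → 8 rows:
   loss_x100 model   acc
0        227    m3  20.0
1        245    m1  90.0
2         18    m2  46.0
3        216    m2  46.0
4        332    m0  24.0
5        215    m5   NaN
6        368    m2  46.0
7        172    m0  24.0
filter rows where model in ['m0', 'm1', 'm3', 'm2']:
   loss_x100 model   acc
0        227    m3  20.0
1        245    m1  90.0
2         18    m2  46.0
3        216    m2  46.0
4        332    m0  24.0
6        368    m2  46.0
7        172    m0  24.0
group by model: sum(acc), mean(loss_x100):
         acc   loss_x100
model                   
m0      48.0  252.000000
m1      90.0  245.000000
m2     138.0  200.666667
m3      20.0  227.000000
add column acc_plus_5 = t['acc'] + 5:
         acc   loss_x100  acc_plus_5
model                               
m0      48.0  252.000000        53.0
m1      90.0  245.000000        95.0
m2     138.0  200.666667       143.0
m3      20.0  227.000000        25.0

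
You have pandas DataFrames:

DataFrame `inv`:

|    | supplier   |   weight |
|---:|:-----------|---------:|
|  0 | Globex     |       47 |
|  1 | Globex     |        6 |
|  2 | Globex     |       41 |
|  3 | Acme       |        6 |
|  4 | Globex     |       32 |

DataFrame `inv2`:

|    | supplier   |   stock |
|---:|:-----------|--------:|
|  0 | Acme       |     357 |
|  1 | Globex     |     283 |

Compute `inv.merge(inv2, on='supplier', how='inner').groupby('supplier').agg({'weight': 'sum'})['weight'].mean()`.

66.0

merge on 'supplier' (how='inner') → 5 rows:
  supplier  weight  stock
0   Globex      47    283
1   Globex       6    283
2   Globex      41    283
3     Acme       6    357
4   Globex      32    283
group by supplier, sum of weight:
          weight
supplier        
Acme           6
Globex       126
So mean() = 66.0.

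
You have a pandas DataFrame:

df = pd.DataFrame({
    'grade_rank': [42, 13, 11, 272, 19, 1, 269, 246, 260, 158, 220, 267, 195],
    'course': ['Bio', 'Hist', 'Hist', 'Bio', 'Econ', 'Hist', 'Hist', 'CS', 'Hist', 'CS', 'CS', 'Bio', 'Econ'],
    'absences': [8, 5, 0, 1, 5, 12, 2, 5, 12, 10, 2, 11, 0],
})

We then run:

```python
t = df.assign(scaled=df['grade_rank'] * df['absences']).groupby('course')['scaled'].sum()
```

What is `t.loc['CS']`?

3250

add column scaled = df['grade_rank'] * df['absences']:
    grade_rank course  absences  scaled
0           42    Bio         8     336
1           13   Hist         5      65
2           11   Hist         0       0
3          272    Bio         1     272
4           19   Econ         5      95
5            1   Hist        12      12
6          269   Hist         2     538
7          246     CS         5    1230
8          260   Hist        12    3120
9          158     CS        10    1580
10         220     CS         2     440
11         267    Bio        11    2937
12         195   Econ         0       0
group by course, sum of scaled:
course
Bio     3545
CS      3250
Econ      95
Hist    3735
Name: scaled, dtype: int64
Taking the value at index 'CS' gives 3250.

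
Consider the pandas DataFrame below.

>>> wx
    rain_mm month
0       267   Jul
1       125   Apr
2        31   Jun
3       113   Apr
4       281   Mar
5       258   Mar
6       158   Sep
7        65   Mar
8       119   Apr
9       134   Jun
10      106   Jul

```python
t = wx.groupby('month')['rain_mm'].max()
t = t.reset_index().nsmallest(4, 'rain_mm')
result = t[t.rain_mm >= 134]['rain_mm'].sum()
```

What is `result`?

group by month, max of rain_mm:
month
Apr    125
Jul    267
Jun    134
Mar    281
Sep    158
Name: rain_mm, dtype: int64
reset_index():
  month  rain_mm
0   Apr      125
1   Jul      267
2   Jun      134
3   Mar      281
4   Sep      158
take 4 rows with smallest rain_mm:
  month  rain_mm
0   Apr      125
2   Jun      134
4   Sep      158
1   Jul      267
filter rows where rain_mm >= 134:
  month  rain_mm
2   Jun      134
4   Sep      158
1   Jul      267
Finally, sum of column 'rain_mm' = 559.

559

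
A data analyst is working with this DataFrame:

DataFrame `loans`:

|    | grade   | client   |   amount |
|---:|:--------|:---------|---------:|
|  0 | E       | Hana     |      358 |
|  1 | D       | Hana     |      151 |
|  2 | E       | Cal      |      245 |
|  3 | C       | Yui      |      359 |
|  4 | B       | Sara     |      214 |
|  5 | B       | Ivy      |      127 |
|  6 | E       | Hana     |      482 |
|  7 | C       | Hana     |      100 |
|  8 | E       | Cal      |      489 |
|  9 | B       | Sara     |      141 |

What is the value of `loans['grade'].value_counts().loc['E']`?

value_counts of grade:
grade
E    4
B    3
C    2
D    1
Name: count, dtype: int64
Hence 4.

4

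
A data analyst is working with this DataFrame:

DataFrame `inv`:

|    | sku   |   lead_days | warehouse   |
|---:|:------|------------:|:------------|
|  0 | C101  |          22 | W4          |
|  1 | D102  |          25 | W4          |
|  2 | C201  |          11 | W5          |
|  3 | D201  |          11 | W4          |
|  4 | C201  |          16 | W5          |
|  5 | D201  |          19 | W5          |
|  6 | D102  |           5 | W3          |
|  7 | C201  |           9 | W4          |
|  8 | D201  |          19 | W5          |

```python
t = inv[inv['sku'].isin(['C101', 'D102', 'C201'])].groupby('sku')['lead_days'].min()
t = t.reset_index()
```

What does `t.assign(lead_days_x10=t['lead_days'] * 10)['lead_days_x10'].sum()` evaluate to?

filter rows where sku in ['C101', 'D102', 'C201']:
    sku  lead_days warehouse
0  C101         22        W4
1  D102         25        W4
2  C201         11        W5
4  C201         16        W5
6  D102          5        W3
7  C201          9        W4
group by sku, min of lead_days:
sku
C101    22
C201     9
D102     5
Name: lead_days, dtype: int64
reset_index():
    sku  lead_days
0  C101         22
1  C201          9
2  D102          5
add column lead_days_x10 = t['lead_days'] * 10:
    sku  lead_days  lead_days_x10
0  C101         22            220
1  C201          9             90
2  D102          5             50
Then the sum of column 'lead_days_x10': 360

360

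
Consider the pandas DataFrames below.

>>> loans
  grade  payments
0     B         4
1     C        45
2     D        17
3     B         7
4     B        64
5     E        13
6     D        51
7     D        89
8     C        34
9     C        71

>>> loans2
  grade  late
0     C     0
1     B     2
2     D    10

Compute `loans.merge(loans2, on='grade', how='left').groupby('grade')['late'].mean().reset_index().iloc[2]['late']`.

10.0

merge on 'grade' (how='left') → 10 rows:
  grade  payments  late
0     B         4   2.0
1     C        45   0.0
2     D        17  10.0
3     B         7   2.0
4     B        64   2.0
5     E        13   NaN
6     D        51  10.0
7     D        89  10.0
8     C        34   0.0
9     C        71   0.0
group by grade, mean of late:
grade
B     2.0
C     0.0
D    10.0
E     NaN
Name: late, dtype: float64
reset_index():
  grade  late
0     B   2.0
1     C   0.0
2     D  10.0
3     E   NaN
So iloc[2]['late'] = 10.0.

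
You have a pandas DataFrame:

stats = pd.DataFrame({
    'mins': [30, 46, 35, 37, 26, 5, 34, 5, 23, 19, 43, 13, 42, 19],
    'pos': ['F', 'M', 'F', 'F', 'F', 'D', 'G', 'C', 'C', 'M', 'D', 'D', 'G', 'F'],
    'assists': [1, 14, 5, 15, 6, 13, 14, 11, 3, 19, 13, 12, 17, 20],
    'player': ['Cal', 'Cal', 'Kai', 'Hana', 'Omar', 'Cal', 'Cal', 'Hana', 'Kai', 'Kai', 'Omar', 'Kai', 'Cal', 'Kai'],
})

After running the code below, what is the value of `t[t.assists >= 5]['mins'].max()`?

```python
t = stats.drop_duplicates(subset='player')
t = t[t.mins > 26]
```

37

drop duplicate player (keep=first):
   mins pos  assists player
0    30   F        1    Cal
2    35   F        5    Kai
3    37   F       15   Hana
4    26   F        6   Omar
filter rows where mins > 26:
   mins pos  assists player
0    30   F        1    Cal
2    35   F        5    Kai
3    37   F       15   Hana
filter rows where assists >= 5:
   mins pos  assists player
2    35   F        5    Kai
3    37   F       15   Hana
max of column 'mins' → 37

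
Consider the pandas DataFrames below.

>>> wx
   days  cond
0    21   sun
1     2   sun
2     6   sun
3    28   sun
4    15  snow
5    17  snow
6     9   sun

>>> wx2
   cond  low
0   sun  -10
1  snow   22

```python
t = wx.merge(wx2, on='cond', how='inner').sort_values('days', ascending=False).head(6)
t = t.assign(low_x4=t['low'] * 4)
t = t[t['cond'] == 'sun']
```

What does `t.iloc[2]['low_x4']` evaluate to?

-40

merge on 'cond' (how='inner') → 7 rows:
   days  cond  low
0    21   sun  -10
1     2   sun  -10
2     6   sun  -10
3    28   sun  -10
4    15  snow   22
5    17  snow   22
6     9   sun  -10
sort by days descending:
   days  cond  low
3    28   sun  -10
0    21   sun  -10
5    17  snow   22
4    15  snow   22
6     9   sun  -10
2     6   sun  -10
1     2   sun  -10
take first 6 rows:
   days  cond  low
3    28   sun  -10
0    21   sun  -10
5    17  snow   22
4    15  snow   22
6     9   sun  -10
2     6   sun  -10
add column low_x4 = t['low'] * 4:
   days  cond  low  low_x4
3    28   sun  -10     -40
0    21   sun  -10     -40
5    17  snow   22      88
4    15  snow   22      88
6     9   sun  -10     -40
2     6   sun  -10     -40
filter rows where cond == 'sun':
   days cond  low  low_x4
3    28  sun  -10     -40
0    21  sun  -10     -40
6     9  sun  -10     -40
2     6  sun  -10     -40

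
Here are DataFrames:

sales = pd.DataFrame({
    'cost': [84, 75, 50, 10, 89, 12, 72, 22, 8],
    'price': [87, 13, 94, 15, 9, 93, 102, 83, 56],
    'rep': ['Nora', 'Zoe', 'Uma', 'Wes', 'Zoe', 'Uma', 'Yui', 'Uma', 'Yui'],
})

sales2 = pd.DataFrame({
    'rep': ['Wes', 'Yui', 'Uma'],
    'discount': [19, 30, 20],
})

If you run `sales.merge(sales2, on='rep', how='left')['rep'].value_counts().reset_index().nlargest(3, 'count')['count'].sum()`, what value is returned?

merge on 'rep' (how='left') → 9 rows:
   cost  price   rep  discount
0    84     87  Nora       NaN
1    75     13   Zoe       NaN
2    50     94   Uma      20.0
3    10     15   Wes      19.0
4    89      9   Zoe       NaN
5    12     93   Uma      20.0
6    72    102   Yui      30.0
7    22     83   Uma      20.0
8     8     56   Yui      30.0
value_counts of rep:
rep
Uma     3
Zoe     2
Yui     2
Nora    1
Wes     1
Name: count, dtype: int64
reset_index():
    rep  count
0   Uma      3
1   Zoe      2
2   Yui      2
3  Nora      1
4   Wes      1
take 3 rows with largest count:
   rep  count
0  Uma      3
1  Zoe      2
2  Yui      2

7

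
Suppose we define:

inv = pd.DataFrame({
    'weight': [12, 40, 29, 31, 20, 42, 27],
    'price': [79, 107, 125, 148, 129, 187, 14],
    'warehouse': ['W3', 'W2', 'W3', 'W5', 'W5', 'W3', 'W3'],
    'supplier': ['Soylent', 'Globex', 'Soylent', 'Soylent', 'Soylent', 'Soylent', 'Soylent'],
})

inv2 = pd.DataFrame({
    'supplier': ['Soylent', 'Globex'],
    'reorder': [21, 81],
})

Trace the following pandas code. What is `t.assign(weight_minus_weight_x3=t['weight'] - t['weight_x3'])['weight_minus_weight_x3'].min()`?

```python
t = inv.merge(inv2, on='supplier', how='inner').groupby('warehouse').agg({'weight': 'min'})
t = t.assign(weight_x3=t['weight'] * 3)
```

merge on 'supplier' (how='inner') → 7 rows:
   weight  price warehouse supplier  reorder
0      12     79        W3  Soylent       21
1      40    107        W2   Globex       81
2      29    125        W3  Soylent       21
3      31    148        W5  Soylent       21
4      20    129        W5  Soylent       21
5      42    187        W3  Soylent       21
6      27     14        W3  Soylent       21
group by warehouse, min of weight:
           weight
warehouse        
W2             40
W3             12
W5             20
add column weight_x3 = t['weight'] * 3:
           weight  weight_x3
warehouse                   
W2             40        120
W3             12         36
W5             20         60
add column weight_minus_weight_x3 = t['weight'] - t['weight_x3']:
           weight  weight_x3  weight_minus_weight_x3
warehouse                                           
W2             40        120                     -80
W3             12         36                     -24
W5             20         60                     -40
Finally, min of column 'weight_minus_weight_x3' = -80.

-80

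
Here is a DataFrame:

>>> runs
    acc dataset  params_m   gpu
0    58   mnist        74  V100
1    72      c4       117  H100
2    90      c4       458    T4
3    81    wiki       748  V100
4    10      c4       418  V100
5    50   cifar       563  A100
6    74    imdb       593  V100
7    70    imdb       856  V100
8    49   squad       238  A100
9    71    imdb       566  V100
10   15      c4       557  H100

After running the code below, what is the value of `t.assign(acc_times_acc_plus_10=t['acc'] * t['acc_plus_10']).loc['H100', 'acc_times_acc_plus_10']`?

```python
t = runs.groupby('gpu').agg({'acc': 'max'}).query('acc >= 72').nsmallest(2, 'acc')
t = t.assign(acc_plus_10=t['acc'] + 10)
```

group by gpu, max of acc:
      acc
gpu      
A100   50
H100   72
T4     90
V100   81
filter rows where acc >= 72:
      acc
gpu      
H100   72
T4     90
V100   81
take 2 rows with smallest acc:
      acc
gpu      
H100   72
V100   81
add column acc_plus_10 = t['acc'] + 10:
      acc  acc_plus_10
gpu                   
H100   72           82
V100   81           91
add column acc_times_acc_plus_10 = t['acc'] * t['acc_plus_10']:
      acc  acc_plus_10  acc_times_acc_plus_10
gpu                                          
H100   72           82                   5904
V100   81           91                   7371

5904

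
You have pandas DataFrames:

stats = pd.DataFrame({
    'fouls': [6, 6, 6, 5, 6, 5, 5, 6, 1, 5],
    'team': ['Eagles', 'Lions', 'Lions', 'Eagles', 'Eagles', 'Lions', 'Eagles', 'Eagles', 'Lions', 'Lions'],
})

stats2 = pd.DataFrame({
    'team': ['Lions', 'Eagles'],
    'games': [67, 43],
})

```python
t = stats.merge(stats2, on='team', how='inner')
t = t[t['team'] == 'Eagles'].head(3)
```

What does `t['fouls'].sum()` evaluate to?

17

merge on 'team' (how='inner') → 10 rows:
   fouls    team  games
0      6  Eagles     43
1      6   Lions     67
2      6   Lions     67
3      5  Eagles     43
4      6  Eagles     43
5      5   Lions     67
6      5  Eagles     43
7      6  Eagles     43
8      1   Lions     67
9      5   Lions     67
filter rows where team == 'Eagles':
   fouls    team  games
0      6  Eagles     43
3      5  Eagles     43
4      6  Eagles     43
6      5  Eagles     43
7      6  Eagles     43
take first 3 rows:
   fouls    team  games
0      6  Eagles     43
3      5  Eagles     43
4      6  Eagles     43
Reading off the sum of column 'fouls', we get 17.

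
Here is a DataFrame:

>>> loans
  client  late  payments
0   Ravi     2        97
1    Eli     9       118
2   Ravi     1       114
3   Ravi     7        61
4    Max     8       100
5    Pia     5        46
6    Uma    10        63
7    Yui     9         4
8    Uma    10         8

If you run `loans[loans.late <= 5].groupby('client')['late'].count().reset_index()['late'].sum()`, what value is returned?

3

filter rows where late <= 5:
  client  late  payments
0   Ravi     2        97
2   Ravi     1       114
5    Pia     5        46
group by client, count of late:
client
Pia     1
Ravi    2
Name: late, dtype: int64
reset_index():
  client  late
0    Pia     1
1   Ravi     2
Reading off the sum of column 'late', we get 3.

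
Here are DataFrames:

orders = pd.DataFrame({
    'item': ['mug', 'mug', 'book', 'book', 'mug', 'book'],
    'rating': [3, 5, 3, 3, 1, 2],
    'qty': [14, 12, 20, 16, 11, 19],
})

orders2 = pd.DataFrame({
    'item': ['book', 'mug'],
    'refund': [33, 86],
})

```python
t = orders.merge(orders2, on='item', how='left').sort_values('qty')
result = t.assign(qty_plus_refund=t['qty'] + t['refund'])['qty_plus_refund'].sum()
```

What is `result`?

merge on 'item' (how='left') → 6 rows:
   item  rating  qty  refund
0   mug       3   14      86
1   mug       5   12      86
2  book       3   20      33
3  book       3   16      33
4   mug       1   11      86
5  book       2   19      33
sort by qty:
   item  rating  qty  refund
4   mug       1   11      86
1   mug       5   12      86
0   mug       3   14      86
3  book       3   16      33
5  book       2   19      33
2  book       3   20      33
add column qty_plus_refund = t['qty'] + t['refund']:
   item  rating  qty  refund  qty_plus_refund
4   mug       1   11      86               97
1   mug       5   12      86               98
0   mug       3   14      86              100
3  book       3   16      33               49
5  book       2   19      33               52
2  book       3   20      33               53
Then the sum of column 'qty_plus_refund': 449

449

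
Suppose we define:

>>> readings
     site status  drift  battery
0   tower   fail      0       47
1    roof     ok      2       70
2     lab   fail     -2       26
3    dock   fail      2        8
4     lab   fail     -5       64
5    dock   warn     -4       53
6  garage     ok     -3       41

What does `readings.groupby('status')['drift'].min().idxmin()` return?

group by status, min of drift:
status
fail   -5
ok     -3
warn   -4
Name: drift, dtype: int64
Reading off the label with the smallest value, we get fail.

fail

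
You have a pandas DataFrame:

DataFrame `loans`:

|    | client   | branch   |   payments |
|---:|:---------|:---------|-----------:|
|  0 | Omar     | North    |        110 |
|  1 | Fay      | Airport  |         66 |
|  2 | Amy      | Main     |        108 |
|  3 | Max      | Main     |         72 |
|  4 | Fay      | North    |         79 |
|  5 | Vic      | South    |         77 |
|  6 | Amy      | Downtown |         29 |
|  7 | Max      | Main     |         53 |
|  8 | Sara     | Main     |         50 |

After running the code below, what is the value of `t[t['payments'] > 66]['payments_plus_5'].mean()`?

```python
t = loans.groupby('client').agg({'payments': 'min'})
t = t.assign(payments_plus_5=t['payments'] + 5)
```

98.5

group by client, min of payments:
        payments
client          
Amy           29
Fay           66
Max           53
Omar         110
Sara          50
Vic           77
add column payments_plus_5 = t['payments'] + 5:
        payments  payments_plus_5
client                           
Amy           29               34
Fay           66               71
Max           53               58
Omar         110              115
Sara          50               55
Vic           77               82
filter rows where payments > 66:
        payments  payments_plus_5
client                           
Omar         110              115
Vic           77               82
So mean() = 98.5.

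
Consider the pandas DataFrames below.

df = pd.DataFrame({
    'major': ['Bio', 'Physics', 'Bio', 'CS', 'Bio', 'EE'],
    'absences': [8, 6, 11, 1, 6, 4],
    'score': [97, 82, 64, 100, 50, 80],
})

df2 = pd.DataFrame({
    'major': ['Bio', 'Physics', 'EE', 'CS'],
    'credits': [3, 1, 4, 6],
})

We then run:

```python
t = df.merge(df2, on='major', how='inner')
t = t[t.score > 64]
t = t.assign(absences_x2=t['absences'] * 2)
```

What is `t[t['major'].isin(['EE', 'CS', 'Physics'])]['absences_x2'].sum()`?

merge on 'major' (how='inner') → 6 rows:
     major  absences  score  credits
0      Bio         8     97        3
1  Physics         6     82        1
2      Bio        11     64        3
3       CS         1    100        6
4      Bio         6     50        3
5       EE         4     80        4
filter rows where score > 64:
     major  absences  score  credits
0      Bio         8     97        3
1  Physics         6     82        1
3       CS         1    100        6
5       EE         4     80        4
add column absences_x2 = t['absences'] * 2:
     major  absences  score  credits  absences_x2
0      Bio         8     97        3           16
1  Physics         6     82        1           12
3       CS         1    100        6            2
5       EE         4     80        4            8
filter rows where major in ['EE', 'CS', 'Physics']:
     major  absences  score  credits  absences_x2
1  Physics         6     82        1           12
3       CS         1    100        6            2
5       EE         4     80        4            8
Then the sum of column 'absences_x2': 22

22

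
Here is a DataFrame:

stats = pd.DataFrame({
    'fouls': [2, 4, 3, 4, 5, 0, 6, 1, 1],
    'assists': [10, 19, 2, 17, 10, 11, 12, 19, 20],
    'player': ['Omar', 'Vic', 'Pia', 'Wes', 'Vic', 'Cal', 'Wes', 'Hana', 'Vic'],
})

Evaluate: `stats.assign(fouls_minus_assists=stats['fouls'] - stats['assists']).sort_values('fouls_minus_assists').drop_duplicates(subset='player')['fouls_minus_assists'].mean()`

add column fouls_minus_assists = stats['fouls'] - stats['assists']:
   fouls  assists player  fouls_minus_assists
0      2       10   Omar                   -8
1      4       19    Vic                  -15
2      3        2    Pia                    1
3      4       17    Wes                  -13
4      5       10    Vic                   -5
5      0       11    Cal                  -11
6      6       12    Wes                   -6
7      1       19   Hana                  -18
8      1       20    Vic                  -19
sort by fouls_minus_assists:
   fouls  assists player  fouls_minus_assists
8      1       20    Vic                  -19
7      1       19   Hana                  -18
1      4       19    Vic                  -15
3      4       17    Wes                  -13
5      0       11    Cal                  -11
0      2       10   Omar                   -8
6      6       12    Wes                   -6
4      5       10    Vic                   -5
2      3        2    Pia                    1
drop duplicate player (keep=first):
   fouls  assists player  fouls_minus_assists
8      1       20    Vic                  -19
7      1       19   Hana                  -18
3      4       17    Wes                  -13
5      0       11    Cal                  -11
0      2       10   Omar                   -8
2      3        2    Pia                    1
So mean() = -11.3333333333.

-11.3333333333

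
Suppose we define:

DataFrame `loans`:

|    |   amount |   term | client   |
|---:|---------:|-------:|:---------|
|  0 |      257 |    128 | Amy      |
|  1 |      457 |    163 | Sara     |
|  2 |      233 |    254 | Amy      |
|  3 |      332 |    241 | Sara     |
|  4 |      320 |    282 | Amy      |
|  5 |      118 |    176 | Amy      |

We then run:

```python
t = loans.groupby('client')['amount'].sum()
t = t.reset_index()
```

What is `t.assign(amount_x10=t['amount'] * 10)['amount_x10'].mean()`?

8585.0

group by client, sum of amount:
client
Amy     928
Sara    789
Name: amount, dtype: int64
reset_index():
  client  amount
0    Amy     928
1   Sara     789
add column amount_x10 = t['amount'] * 10:
  client  amount  amount_x10
0    Amy     928        9280
1   Sara     789        7890
Then the mean of column 'amount_x10': 8585.0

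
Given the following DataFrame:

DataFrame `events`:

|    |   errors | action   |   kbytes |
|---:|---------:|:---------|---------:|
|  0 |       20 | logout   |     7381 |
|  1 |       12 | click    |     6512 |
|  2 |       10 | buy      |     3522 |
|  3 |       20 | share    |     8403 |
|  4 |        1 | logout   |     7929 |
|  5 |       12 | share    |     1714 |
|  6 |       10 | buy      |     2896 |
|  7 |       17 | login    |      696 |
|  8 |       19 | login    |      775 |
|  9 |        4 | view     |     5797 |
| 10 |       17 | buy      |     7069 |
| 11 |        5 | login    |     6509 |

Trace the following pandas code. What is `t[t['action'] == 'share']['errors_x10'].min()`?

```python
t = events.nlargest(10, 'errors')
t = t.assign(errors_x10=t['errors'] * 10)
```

120

take 10 rows with largest errors:
    errors  action  kbytes
0       20  logout    7381
3       20   share    8403
8       19   login     775
7       17   login     696
10      17     buy    7069
1       12   click    6512
5       12   share    1714
2       10     buy    3522
6       10     buy    2896
11       5   login    6509
add column errors_x10 = t['errors'] * 10:
    errors  action  kbytes  errors_x10
0       20  logout    7381         200
3       20   share    8403         200
8       19   login     775         190
7       17   login     696         170
10      17     buy    7069         170
1       12   click    6512         120
5       12   share    1714         120
2       10     buy    3522         100
6       10     buy    2896         100
11       5   login    6509          50
filter rows where action == 'share':
   errors action  kbytes  errors_x10
3      20  share    8403         200
5      12  share    1714         120
Hence 120.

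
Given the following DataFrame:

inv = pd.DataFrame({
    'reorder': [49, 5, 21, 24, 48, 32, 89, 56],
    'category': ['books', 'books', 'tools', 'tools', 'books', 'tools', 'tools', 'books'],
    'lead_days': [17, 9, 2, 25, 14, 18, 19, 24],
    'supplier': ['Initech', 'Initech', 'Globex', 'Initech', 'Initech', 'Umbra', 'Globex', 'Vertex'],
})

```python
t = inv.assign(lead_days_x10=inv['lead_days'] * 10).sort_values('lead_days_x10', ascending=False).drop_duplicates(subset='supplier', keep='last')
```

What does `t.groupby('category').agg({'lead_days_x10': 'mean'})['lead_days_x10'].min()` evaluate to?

add column lead_days_x10 = inv['lead_days'] * 10:
   reorder category  lead_days supplier  lead_days_x10
0       49    books         17  Initech            170
1        5    books          9  Initech             90
2       21    tools          2   Globex             20
3       24    tools         25  Initech            250
4       48    books         14  Initech            140
5       32    tools         18    Umbra            180
6       89    tools         19   Globex            190
7       56    books         24   Vertex            240
sort by lead_days_x10 descending:
   reorder category  lead_days supplier  lead_days_x10
3       24    tools         25  Initech            250
7       56    books         24   Vertex            240
6       89    tools         19   Globex            190
5       32    tools         18    Umbra            180
0       49    books         17  Initech            170
4       48    books         14  Initech            140
1        5    books          9  Initech             90
2       21    tools          2   Globex             20
drop duplicate supplier (keep=last):
   reorder category  lead_days supplier  lead_days_x10
7       56    books         24   Vertex            240
5       32    tools         18    Umbra            180
1        5    books          9  Initech             90
2       21    tools          2   Globex             20
group by category, mean of lead_days_x10:
          lead_days_x10
category               
books             165.0
tools             100.0

100.0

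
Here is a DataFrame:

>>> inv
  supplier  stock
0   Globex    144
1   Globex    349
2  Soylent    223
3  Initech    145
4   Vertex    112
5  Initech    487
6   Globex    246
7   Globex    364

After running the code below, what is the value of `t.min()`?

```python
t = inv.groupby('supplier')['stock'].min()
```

112

group by supplier, min of stock:
supplier
Globex     144
Initech    145
Soylent    223
Vertex     112
Name: stock, dtype: int64
The min of the resulting series is 112.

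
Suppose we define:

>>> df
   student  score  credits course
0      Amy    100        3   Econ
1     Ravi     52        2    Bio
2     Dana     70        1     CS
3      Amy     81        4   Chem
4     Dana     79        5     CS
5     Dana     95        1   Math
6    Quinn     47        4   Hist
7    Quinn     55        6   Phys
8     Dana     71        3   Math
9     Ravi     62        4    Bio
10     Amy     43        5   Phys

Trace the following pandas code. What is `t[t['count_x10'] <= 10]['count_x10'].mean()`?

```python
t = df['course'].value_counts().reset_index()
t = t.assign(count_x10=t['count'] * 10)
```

value_counts of course:
course
Bio     2
CS      2
Math    2
Phys    2
Econ    1
Chem    1
Hist    1
Name: count, dtype: int64
reset_index():
  course  count
0    Bio      2
1     CS      2
2   Math      2
3   Phys      2
4   Econ      1
5   Chem      1
6   Hist      1
add column count_x10 = t['count'] * 10:
  course  count  count_x10
0    Bio      2         20
1     CS      2         20
2   Math      2         20
3   Phys      2         20
4   Econ      1         10
5   Chem      1         10
6   Hist      1         10
filter rows where count_x10 <= 10:
  course  count  count_x10
4   Econ      1         10
5   Chem      1         10
6   Hist      1         10

10.0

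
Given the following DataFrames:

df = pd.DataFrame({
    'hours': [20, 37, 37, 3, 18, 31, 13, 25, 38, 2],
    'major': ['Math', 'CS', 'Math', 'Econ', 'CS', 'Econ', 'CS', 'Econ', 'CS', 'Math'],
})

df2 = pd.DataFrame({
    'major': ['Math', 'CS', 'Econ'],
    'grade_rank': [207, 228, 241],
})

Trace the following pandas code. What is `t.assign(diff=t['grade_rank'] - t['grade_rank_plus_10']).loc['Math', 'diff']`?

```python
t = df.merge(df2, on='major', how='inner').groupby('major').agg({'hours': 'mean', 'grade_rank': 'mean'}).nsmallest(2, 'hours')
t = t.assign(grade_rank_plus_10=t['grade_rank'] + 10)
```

merge on 'major' (how='inner') → 10 rows:
   hours major  grade_rank
0     20  Math         207
1     37    CS         228
2     37  Math         207
3      3  Econ         241
4     18    CS         228
5     31  Econ         241
6     13    CS         228
7     25  Econ         241
8     38    CS         228
9      2  Math         207
group by major: mean(hours), mean(grade_rank):
           hours  grade_rank
major                       
CS     26.500000       228.0
Econ   19.666667       241.0
Math   19.666667       207.0
take 2 rows with smallest hours:
           hours  grade_rank
major                       
Econ   19.666667       241.0
Math   19.666667       207.0
add column grade_rank_plus_10 = t['grade_rank'] + 10:
           hours  grade_rank  grade_rank_plus_10
major                                           
Econ   19.666667       241.0               251.0
Math   19.666667       207.0               217.0
add column diff = t['grade_rank'] - t['grade_rank_plus_10']:
           hours  grade_rank  grade_rank_plus_10  diff
major                                                 
Econ   19.666667       241.0               251.0 -10.0
Math   19.666667       207.0               217.0 -10.0
So loc['Math', 'diff'] = -10.0.

-10.0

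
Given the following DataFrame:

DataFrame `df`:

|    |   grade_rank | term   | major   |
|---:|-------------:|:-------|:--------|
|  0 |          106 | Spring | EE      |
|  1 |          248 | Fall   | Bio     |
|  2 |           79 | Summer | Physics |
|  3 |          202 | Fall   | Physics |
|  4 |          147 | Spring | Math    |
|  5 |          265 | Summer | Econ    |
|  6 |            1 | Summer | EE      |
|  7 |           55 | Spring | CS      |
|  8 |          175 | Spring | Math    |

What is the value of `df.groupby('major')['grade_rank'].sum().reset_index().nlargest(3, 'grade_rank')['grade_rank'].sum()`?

group by major, sum of grade_rank:
major
Bio        248
CS          55
EE         107
Econ       265
Math       322
Physics    281
Name: grade_rank, dtype: int64
reset_index():
     major  grade_rank
0      Bio         248
1       CS          55
2       EE         107
3     Econ         265
4     Math         322
5  Physics         281
take 3 rows with largest grade_rank:
     major  grade_rank
4     Math         322
5  Physics         281
3     Econ         265
Finally, sum of column 'grade_rank' = 868.

868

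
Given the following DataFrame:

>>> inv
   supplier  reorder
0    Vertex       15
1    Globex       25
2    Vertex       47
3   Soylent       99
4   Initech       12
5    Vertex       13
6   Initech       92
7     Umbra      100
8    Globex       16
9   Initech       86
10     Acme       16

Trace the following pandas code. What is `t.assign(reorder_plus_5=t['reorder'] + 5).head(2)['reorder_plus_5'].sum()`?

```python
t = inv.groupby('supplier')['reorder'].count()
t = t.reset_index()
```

13

group by supplier, count of reorder:
supplier
Acme       1
Globex     2
Initech    3
Soylent    1
Umbra      1
Vertex     3
Name: reorder, dtype: int64
reset_index():
  supplier  reorder
0     Acme        1
1   Globex        2
2  Initech        3
3  Soylent        1
4    Umbra        1
5   Vertex        3
add column reorder_plus_5 = t['reorder'] + 5:
  supplier  reorder  reorder_plus_5
0     Acme        1               6
1   Globex        2               7
2  Initech        3               8
3  Soylent        1               6
4    Umbra        1               6
5   Vertex        3               8
take first 2 rows:
  supplier  reorder  reorder_plus_5
0     Acme        1               6
1   Globex        2               7
Taking the sum of column 'reorder_plus_5' gives 13.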